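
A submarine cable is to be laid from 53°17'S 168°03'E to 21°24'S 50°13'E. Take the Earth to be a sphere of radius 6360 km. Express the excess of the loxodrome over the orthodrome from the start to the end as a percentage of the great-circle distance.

9.4%

Great circle: σ = 1.5382 rad → d_gc = Rσ = 9783.0 km
Rhumb: Δφ = +0.5565, Δλ = -2.0566, Δψ = +0.7206, q = Δφ/Δψ = 0.7723 → d_rh = R√(Δφ²+q²Δλ²) = 10703.0 km
Excess = (10703.0 − 9783.0) / 9783.0 = 920.0 / 9783.0 = 9.40% ≈ 9.4%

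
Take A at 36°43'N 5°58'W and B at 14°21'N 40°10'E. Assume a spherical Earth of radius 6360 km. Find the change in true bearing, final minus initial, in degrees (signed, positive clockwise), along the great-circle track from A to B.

+21.2°

At departure: θ₁ = atan2(sin Δλ cos φ₂, cos φ₁ sin φ₂ − sin φ₁ cos φ₂ cos Δλ) = 106.18°
At arrival: θ₂ = atan2(sin Δλ cos φ₁, −cos φ₂ sin φ₁ + sin φ₂ cos φ₁ cos Δλ) = 127.38°
Δθ = θ₂ − θ₁ = +21.2°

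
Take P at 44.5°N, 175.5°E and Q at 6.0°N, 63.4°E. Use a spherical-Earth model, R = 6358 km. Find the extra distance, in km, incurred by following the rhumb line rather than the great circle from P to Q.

517 km

Great circle: cos σ = sin φ₁ sin φ₂ + cos φ₁ cos φ₂ cos Δλ,  σ = 1.7656 rad → d_gc = 11225.9 km
Rhumb line: Δψ = -0.7642, q = Δφ/Δψ = 0.8793, d_rh = R√(Δφ²+q²Δλ²) = 11743.0 km
Excess = 11743.0 − 11225.9 = 517.1 ≈ 517 km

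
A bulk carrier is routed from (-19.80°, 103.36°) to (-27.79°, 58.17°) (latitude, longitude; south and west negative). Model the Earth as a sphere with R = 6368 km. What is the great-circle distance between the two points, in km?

Haversine: a = sin²(Δφ/2)+cos φ₁ cos φ₂ sin²(Δλ/2) = 0.12773;  σ = 2·atan2(√a,√(1−a))
σ = 41.880° → d = Rσ = 6368·0.73094 = 4655 km

4655 km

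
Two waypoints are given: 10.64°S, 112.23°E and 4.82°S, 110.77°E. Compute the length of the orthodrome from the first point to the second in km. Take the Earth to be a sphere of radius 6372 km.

cos σ = sin φ₁ sin φ₂ + cos φ₁ cos φ₂ cos Δλ
      = sin(-10.64°)sin(-4.82°) + cos(-10.64°)cos(-4.82°)cos(-1.46°) = 0.9945
σ = 5.997° → d = Rσ = 6372·0.10467 = 667 km

667 km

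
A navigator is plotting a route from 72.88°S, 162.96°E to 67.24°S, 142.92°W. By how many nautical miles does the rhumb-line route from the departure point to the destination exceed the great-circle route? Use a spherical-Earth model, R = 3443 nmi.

38 nmi

Great circle: cos σ = sin φ₁ sin φ₂ + cos φ₁ cos φ₂ cos Δλ,  σ = 0.3238 rad → d_gc = 1115.0 nmi
Rhumb line: Δψ = +0.2906, q = Δφ/Δψ = 0.3388, d_rh = R√(Δφ²+q²Δλ²) = 1152.8 nmi
Excess = 1152.8 − 1115.0 = 37.8 ≈ 38 nmi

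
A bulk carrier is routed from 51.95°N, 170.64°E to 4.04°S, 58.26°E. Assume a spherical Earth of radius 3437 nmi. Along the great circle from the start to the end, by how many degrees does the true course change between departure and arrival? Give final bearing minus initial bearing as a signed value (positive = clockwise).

-68.9°

At departure: θ₁ = atan2(sin Δλ cos φ₂, cos φ₁ sin φ₂ − sin φ₁ cos φ₂ cos Δλ) = 285.49°
At arrival: θ₂ = atan2(sin Δλ cos φ₁, −cos φ₂ sin φ₁ + sin φ₂ cos φ₁ cos Δλ) = 216.54°
Δθ = θ₂ − θ₁ = -68.9°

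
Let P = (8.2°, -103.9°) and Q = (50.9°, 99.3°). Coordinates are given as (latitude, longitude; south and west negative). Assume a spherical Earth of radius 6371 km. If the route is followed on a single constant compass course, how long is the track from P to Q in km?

15325 km

Rhumb course C = atan2(Δλ, Δψ) with Δψ = ln[tan(π/4+φ₂/2)/tan(π/4+φ₁/2)] = +0.8917, Δλ = -2.7367 → C = 288.05°
d = R·|Δφ| / |cos C| = 6371·0.74526 / 0.30982 = 15325 km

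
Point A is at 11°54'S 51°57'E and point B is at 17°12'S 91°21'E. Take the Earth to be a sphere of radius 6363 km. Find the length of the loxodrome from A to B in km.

4274 km

Rhumb course C = atan2(Δλ, Δψ) with Δψ = ln[tan(π/4+φ₂/2)/tan(π/4+φ₁/2)] = -0.0956, Δλ = +0.6877 → C = 97.92°
d = R·|Δφ| / |cos C| = 6363·0.09250 / 0.13771 = 4274 km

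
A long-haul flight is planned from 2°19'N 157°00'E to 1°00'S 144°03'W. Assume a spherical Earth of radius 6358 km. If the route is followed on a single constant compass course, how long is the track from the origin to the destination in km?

6551 km

Δψ = ln[tan(π/4+φ₂/2)/tan(π/4+φ₁/2)] = -0.0579;  Δφ = -0.0579 rad,  Δλ = +1.0289 rad
q = Δφ/Δψ = 0.9998
d = R·√(Δφ² + q²Δλ²) = 6358·1.03029 = 6551 km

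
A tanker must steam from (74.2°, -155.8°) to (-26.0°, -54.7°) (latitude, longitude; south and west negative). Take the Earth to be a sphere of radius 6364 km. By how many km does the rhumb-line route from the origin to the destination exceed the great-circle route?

Great circle: cos σ = sin φ₁ sin φ₂ + cos φ₁ cos φ₂ cos Δλ,  σ = 2.0589 rad → d_gc = 13102.6 km
Rhumb line: Δψ = -2.4452, q = Δφ/Δψ = 0.7152, d_rh = R√(Δφ²+q²Δλ²) = 13724.7 km
Excess = 13724.7 − 13102.6 = 622.1 ≈ 622 km

622 km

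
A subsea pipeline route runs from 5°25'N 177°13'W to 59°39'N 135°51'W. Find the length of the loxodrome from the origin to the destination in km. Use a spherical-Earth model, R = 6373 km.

Rhumb course C = atan2(Δλ, Δψ) with Δψ = ln[tan(π/4+φ₂/2)/tan(π/4+φ₁/2)] = +1.2101, Δλ = +0.7220 → C = 30.82°
d = R·|Δφ| / |cos C| = 6373·0.94655 / 0.85877 = 7024 km

7024 km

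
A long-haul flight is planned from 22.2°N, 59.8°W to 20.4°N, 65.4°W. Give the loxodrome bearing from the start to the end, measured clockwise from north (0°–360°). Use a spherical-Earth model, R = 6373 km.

251.0°

Δψ = ln[tan(π/4+φ₂/2)/tan(π/4+φ₁/2)] = -0.0337
Δλ = -0.0977 rad (taken the short way round)
course = atan2(Δλ, Δψ) = 250.96°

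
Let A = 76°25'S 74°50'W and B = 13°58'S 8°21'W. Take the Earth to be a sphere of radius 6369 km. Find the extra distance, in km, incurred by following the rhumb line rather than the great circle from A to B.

263 km

Great circle: cos σ = sin φ₁ sin φ₂ + cos φ₁ cos φ₂ cos Δλ,  σ = 1.2392 rad → d_gc = 7892.5 km
Rhumb line: Δψ = +1.8816, q = Δφ/Δψ = 0.5793, d_rh = R√(Δφ²+q²Δλ²) = 8155.8 km
Excess = 8155.8 − 7892.5 = 263.3 ≈ 263 km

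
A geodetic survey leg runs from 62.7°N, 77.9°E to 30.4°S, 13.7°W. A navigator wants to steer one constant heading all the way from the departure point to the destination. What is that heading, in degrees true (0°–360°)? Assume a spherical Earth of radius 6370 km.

Meridional parts: M(φ₁)=+1.4153, M(φ₂)=-0.5574 → ΔM = -1.9727;  Δλ = -1.5987 rad
tan C = Δλ / ΔM = +0.8104 → C = 219.02°

219.0°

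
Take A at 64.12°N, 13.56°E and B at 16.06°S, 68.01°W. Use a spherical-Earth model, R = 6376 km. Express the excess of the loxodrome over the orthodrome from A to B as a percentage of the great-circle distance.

2.4%

Great circle: σ = 1.7593 rad → d_gc = Rσ = 11217.4 km
Rhumb: Δφ = -1.3994, Δλ = -1.4237, Δψ = -1.7547, q = Δφ/Δψ = 0.7975 → d_rh = R√(Δφ²+q²Δλ²) = 11489.9 km
Excess = (11489.9 − 11217.4) / 11217.4 = 272.5 / 11217.4 = 2.43% ≈ 2.4%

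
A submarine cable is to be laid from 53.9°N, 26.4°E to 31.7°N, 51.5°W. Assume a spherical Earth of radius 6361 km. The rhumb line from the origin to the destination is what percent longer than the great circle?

Great circle: σ = 1.0126 rad → d_gc = Rσ = 6441.2 km
Rhumb: Δφ = -0.3875, Δλ = -1.3596, Δψ = -0.5373, q = Δφ/Δψ = 0.7211 → d_rh = R√(Δφ²+q²Δλ²) = 6705.6 km
Excess = (6705.6 − 6441.2) / 6441.2 = 264.4 / 6441.2 = 4.10% ≈ 4.1%

4.1%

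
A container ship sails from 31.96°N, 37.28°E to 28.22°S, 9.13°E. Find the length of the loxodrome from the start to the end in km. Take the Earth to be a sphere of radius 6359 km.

7312 km

Δψ = ln[tan(π/4+φ₂/2)/tan(π/4+φ₁/2)] = -1.1030;  Δφ = -1.0503 rad,  Δλ = -0.4913 rad
q = Δφ/Δψ = 0.9523
d = R·√(Δφ² + q²Δλ²) = 6359·1.14983 = 7312 km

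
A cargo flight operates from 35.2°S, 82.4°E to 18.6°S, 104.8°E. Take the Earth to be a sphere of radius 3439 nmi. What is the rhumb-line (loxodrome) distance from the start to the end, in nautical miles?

1554 nmi

Δψ = ln[tan(π/4+φ₂/2)/tan(π/4+φ₁/2)] = +0.3266;  Δφ = +0.2897 rad,  Δλ = +0.3910 rad
q = Δφ/Δψ = 0.8871
d = R·√(Δφ² + q²Δλ²) = 3439·0.45189 = 1554 nmi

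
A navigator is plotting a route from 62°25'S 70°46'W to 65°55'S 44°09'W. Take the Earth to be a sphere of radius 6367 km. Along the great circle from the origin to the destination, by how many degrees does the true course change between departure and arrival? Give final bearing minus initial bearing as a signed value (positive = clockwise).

-24.0°

At departure: θ₁ = atan2(sin Δλ cos φ₂, cos φ₁ sin φ₂ − sin φ₁ cos φ₂ cos Δλ) = 118.53°
At arrival: θ₂ = atan2(sin Δλ cos φ₁, −cos φ₂ sin φ₁ + sin φ₂ cos φ₁ cos Δλ) = 94.48°
Δθ = θ₂ − θ₁ = -24.0°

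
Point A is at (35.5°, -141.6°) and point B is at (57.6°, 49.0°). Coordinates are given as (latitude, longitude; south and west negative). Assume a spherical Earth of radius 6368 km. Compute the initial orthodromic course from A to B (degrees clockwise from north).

354.3°

θ = atan2( sin Δλ·cos φ₂ ,  cos φ₁ sin φ₂ − sin φ₁ cos φ₂ cos Δλ )
  = atan2(-0.0986, +0.9932) = 354.33°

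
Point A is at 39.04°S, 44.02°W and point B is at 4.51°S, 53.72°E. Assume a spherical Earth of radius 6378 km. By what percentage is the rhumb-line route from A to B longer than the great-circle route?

2.4%

Great circle: σ = 1.6256 rad → d_gc = Rσ = 10367.9 km
Rhumb: Δφ = +0.6027, Δλ = +1.7059, Δψ = +0.6624, q = Δφ/Δψ = 0.9098 → d_rh = R√(Δφ²+q²Δλ²) = 10619.1 km
Excess = (10619.1 − 10367.9) / 10367.9 = 251.2 / 10367.9 = 2.42% ≈ 2.4%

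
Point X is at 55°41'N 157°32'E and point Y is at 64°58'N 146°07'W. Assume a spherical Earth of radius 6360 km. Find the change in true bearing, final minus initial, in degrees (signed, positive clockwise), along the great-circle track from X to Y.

Initial bearing θ₁ = atan2(sin Δλ cos φ₂, cos φ₁ sin φ₂ − sin φ₁ cos φ₂ cos Δλ) = 48.00°
Final bearing θ₂ = (initial bearing from the destination back to the start) + 180° = 98.06°
Δθ = θ₂ − θ₁ = +50.1°

+50.1°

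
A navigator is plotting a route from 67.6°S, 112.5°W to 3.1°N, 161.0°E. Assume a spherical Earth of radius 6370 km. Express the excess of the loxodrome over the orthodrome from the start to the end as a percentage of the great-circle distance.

4.0%

Great circle: σ = 1.5976 rad → d_gc = Rσ = 10176.5 km
Rhumb: Δφ = +1.2339, Δλ = -1.5097, Δψ = +1.6736, q = Δφ/Δψ = 0.7373 → d_rh = R√(Δφ²+q²Δλ²) = 10585.8 km
Excess = (10585.8 − 10176.5) / 10176.5 = 409.3 / 10176.5 = 4.02% ≈ 4.0%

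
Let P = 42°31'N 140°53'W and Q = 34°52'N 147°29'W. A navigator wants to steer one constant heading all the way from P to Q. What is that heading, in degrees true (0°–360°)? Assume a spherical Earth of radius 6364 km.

213.9°

Δψ = ln[tan(π/4+φ₂/2)/tan(π/4+φ₁/2)] = -0.1714
Δλ = -0.1152 rad (taken the short way round)
course = atan2(Δλ, Δψ) = 213.91°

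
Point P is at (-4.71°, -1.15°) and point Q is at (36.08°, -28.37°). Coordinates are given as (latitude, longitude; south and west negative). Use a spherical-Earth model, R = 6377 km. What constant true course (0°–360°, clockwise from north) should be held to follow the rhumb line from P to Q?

327.9°

Δψ = ln[tan(π/4+φ₂/2)/tan(π/4+φ₁/2)] = +0.7583
Δλ = -0.4751 rad (taken the short way round)
course = atan2(Δλ, Δψ) = 327.93°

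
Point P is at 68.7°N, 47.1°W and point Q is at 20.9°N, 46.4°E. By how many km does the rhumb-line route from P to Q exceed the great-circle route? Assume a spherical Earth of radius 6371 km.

550 km

Great circle: cos σ = sin φ₁ sin φ₂ + cos φ₁ cos φ₂ cos Δλ,  σ = 1.2539 rad → d_gc = 7988.4 km
Rhumb line: Δψ = -1.2979, q = Δφ/Δψ = 0.6428, d_rh = R√(Δφ²+q²Δλ²) = 8538.7 km
Excess = 8538.7 − 7988.4 = 550.3 ≈ 550 km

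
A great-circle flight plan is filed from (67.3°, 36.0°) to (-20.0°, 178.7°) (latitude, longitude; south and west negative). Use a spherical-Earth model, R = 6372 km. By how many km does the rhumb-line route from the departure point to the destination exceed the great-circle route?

1547 km

Great circle: cos σ = sin φ₁ sin φ₂ + cos φ₁ cos φ₂ cos Δλ,  σ = 2.2193 rad → d_gc = 14141.4 km
Rhumb line: Δψ = -1.9622, q = Δφ/Δψ = 0.7765, d_rh = R√(Δφ²+q²Δλ²) = 15688.4 km
Excess = 15688.4 − 14141.4 = 1547.0 ≈ 1547 km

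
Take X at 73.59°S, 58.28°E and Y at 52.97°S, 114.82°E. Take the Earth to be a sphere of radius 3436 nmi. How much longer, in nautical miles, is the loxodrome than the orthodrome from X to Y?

62 nmi

Great circle: cos σ = sin φ₁ sin φ₂ + cos φ₁ cos φ₂ cos Δλ,  σ = 0.5363 rad → d_gc = 1842.72 nmi
Rhumb line: Δψ = +0.8427, q = Δφ/Δψ = 0.4271, d_rh = R√(Δφ²+q²Δλ²) = 1904.25 nmi
Excess = 1904.25 − 1842.72 = 61.53 ≈ 62 nmi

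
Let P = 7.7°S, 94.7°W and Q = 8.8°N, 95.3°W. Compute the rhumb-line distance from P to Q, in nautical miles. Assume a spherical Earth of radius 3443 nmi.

Rhumb course C = atan2(Δλ, Δψ) with Δψ = ln[tan(π/4+φ₂/2)/tan(π/4+φ₁/2)] = +0.2890, Δλ = -0.0105 → C = 357.92°
d = R·|Δφ| / |cos C| = 3443·0.28798 / 0.99934 = 992 nmi

992 nmi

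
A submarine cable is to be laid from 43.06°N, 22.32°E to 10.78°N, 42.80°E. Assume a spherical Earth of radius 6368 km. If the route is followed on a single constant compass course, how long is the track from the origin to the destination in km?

Δψ = ln[tan(π/4+φ₂/2)/tan(π/4+φ₁/2)] = -0.6450;  Δφ = -0.5634 rad,  Δλ = +0.3574 rad
q = Δφ/Δψ = 0.8735
d = R·√(Δφ² + q²Δλ²) = 6368·0.64412 = 4102 km

4102 km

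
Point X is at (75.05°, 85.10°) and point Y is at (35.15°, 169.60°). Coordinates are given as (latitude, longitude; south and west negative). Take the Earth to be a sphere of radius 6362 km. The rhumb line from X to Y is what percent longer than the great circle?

6.8%

Great circle: σ = 0.9564 rad → d_gc = Rσ = 6084.7 km
Rhumb: Δφ = -0.6964, Δλ = +1.4748, Δψ = -1.3749, q = Δφ/Δψ = 0.5065 → d_rh = R√(Δφ²+q²Δλ²) = 6497.1 km
Excess = (6497.1 − 6084.7) / 6084.7 = 412.4 / 6084.7 = 6.78% ≈ 6.8%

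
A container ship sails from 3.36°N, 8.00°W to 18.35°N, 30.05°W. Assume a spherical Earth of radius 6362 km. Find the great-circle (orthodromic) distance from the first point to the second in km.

2918 km

Haversine: a = sin²(Δφ/2)+cos φ₁ cos φ₂ sin²(Δλ/2) = 0.05167;  σ = 2·atan2(√a,√(1−a))
σ = 26.277° → d = Rσ = 6362·0.45862 = 2918 km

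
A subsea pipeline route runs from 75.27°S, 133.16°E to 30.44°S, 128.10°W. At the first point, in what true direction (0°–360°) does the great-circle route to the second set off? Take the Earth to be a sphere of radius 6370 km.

N = sin Δλ·cos φ₂ = +0.8521;  D = cos φ₁ sin φ₂ − sin φ₁ cos φ₂ cos Δλ = -0.2555
initial course = atan2(N, D) = 106.69°

106.7°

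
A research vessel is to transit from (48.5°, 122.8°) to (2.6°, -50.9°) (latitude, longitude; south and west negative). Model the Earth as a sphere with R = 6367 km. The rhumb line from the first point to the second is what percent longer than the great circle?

Great circle: σ = 2.2446 rad → d_gc = Rσ = 14291.4 km
Rhumb: Δφ = -0.8011, Δλ = -3.0316, Δψ = -0.9252, q = Δφ/Δψ = 0.8659 → d_rh = R√(Δφ²+q²Δλ²) = 17474.8 km
Excess = (17474.8 − 14291.4) / 14291.4 = 3183.4 / 14291.4 = 22.27% ≈ 22.3%

22.3%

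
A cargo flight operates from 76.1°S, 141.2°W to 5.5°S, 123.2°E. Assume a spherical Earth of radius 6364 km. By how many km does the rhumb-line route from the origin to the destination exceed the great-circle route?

Great circle: cos σ = sin φ₁ sin φ₂ + cos φ₁ cos φ₂ cos Δλ,  σ = 1.5010 rad → d_gc = 9552.6 km
Rhumb line: Δψ = +2.0084, q = Δφ/Δψ = 0.6135, d_rh = R√(Δφ²+q²Δλ²) = 10194.8 km
Excess = 10194.8 − 9552.6 = 642.2 ≈ 642 km

642 km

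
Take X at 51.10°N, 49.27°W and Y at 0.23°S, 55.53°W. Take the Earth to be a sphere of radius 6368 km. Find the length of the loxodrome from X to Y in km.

5736 km

Rhumb course C = atan2(Δλ, Δψ) with Δψ = ln[tan(π/4+φ₂/2)/tan(π/4+φ₁/2)] = -1.0449, Δλ = -0.1093 → C = 185.97°
d = R·|Δφ| / |cos C| = 6368·0.89588 / 0.99458 = 5736 km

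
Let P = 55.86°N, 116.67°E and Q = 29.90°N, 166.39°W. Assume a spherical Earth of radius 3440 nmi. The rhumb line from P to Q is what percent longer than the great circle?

4.0%

Great circle: σ = 1.0210 rad → d_gc = Rσ = 3512.2 nmi
Rhumb: Δφ = -0.4531, Δλ = +1.3429, Δψ = -0.6334, q = Δφ/Δψ = 0.7153 → d_rh = R√(Δφ²+q²Δλ²) = 3653.5 nmi
Excess = (3653.5 − 3512.2) / 3512.2 = 141.3 / 3512.2 = 4.02% ≈ 4.0%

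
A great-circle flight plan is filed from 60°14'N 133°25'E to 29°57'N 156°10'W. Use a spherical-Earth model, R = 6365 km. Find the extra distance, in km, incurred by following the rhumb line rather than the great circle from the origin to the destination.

Great circle: cos σ = sin φ₁ sin φ₂ + cos φ₁ cos φ₂ cos Δλ,  σ = 0.9551 rad → d_gc = 6079.00 km
Rhumb line: Δψ = -0.7768, q = Δφ/Δψ = 0.6804, d_rh = R√(Δφ²+q²Δλ²) = 6296.45 km
Excess = 6296.45 − 6079.00 = 217.45 ≈ 217 km

217 km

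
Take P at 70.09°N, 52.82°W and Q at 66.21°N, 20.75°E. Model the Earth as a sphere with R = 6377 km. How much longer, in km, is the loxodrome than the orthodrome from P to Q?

Great circle: cos σ = sin φ₁ sin φ₂ + cos φ₁ cos φ₂ cos Δλ,  σ = 0.4529 rad → d_gc = 2888.0 km
Rhumb line: Δψ = -0.1824, q = Δφ/Δψ = 0.3712, d_rh = R√(Δφ²+q²Δλ²) = 3070.2 km
Excess = 3070.2 − 2888.0 = 182.2 ≈ 182 km

182 km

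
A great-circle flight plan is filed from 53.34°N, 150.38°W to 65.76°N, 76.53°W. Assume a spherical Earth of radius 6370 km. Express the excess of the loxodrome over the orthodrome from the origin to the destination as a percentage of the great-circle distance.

Great circle: σ = 0.6441 rad → d_gc = Rσ = 4102.8 km
Rhumb: Δφ = +0.2168, Δλ = +1.2889, Δψ = +0.4336, q = Δφ/Δψ = 0.5000 → d_rh = R√(Δφ²+q²Δλ²) = 4331.0 km
Excess = (4331.0 − 4102.8) / 4102.8 = 228.2 / 4102.8 = 5.56% ≈ 5.6%

5.6%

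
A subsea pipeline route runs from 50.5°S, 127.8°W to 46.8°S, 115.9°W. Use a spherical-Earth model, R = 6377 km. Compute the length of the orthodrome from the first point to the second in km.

cos σ = sin φ₁ sin φ₂ + cos φ₁ cos φ₂ cos Δλ
      = sin(-50.50°)sin(-46.80°) + cos(-50.50°)cos(-46.80°)cos(11.90°) = 0.9886
σ = 8.676° → d = Rσ = 6377·0.15142 = 966 km

966 km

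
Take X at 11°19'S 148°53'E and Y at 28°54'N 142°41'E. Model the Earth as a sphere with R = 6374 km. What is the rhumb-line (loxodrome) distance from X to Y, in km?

Rhumb course C = atan2(Δλ, Δψ) with Δψ = ln[tan(π/4+φ₂/2)/tan(π/4+φ₁/2)] = +0.7261, Δλ = -0.1082 → C = 351.52°
d = R·|Δφ| / |cos C| = 6374·0.70191 / 0.98908 = 4523 km

4523 km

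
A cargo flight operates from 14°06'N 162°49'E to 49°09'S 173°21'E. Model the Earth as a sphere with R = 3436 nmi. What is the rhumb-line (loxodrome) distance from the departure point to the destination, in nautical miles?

Δψ = ln[tan(π/4+φ₂/2)/tan(π/4+φ₁/2)] = -1.2364;  Δφ = -1.1039 rad,  Δλ = +0.1838 rad
q = Δφ/Δψ = 0.8928
d = R·√(Δφ² + q²Δλ²) = 3436·1.11606 = 3835 nmi

3835 nmi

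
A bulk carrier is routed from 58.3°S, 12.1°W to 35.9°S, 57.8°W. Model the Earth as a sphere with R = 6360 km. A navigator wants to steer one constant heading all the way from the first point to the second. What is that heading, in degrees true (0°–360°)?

Δψ = ln[tan(π/4+φ₂/2)/tan(π/4+φ₁/2)] = +0.5870
Δλ = -0.7976 rad (taken the short way round)
course = atan2(Δλ, Δψ) = 306.35°

306.3°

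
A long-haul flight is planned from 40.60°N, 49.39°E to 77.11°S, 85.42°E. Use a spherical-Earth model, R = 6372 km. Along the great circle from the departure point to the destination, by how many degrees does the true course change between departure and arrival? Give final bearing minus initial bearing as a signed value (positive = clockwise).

At departure: θ₁ = atan2(sin Δλ cos φ₂, cos φ₁ sin φ₂ − sin φ₁ cos φ₂ cos Δλ) = 171.30°
At arrival: θ₂ = atan2(sin Δλ cos φ₁, −cos φ₂ sin φ₁ + sin φ₂ cos φ₁ cos Δλ) = 149.02°
Δθ = θ₂ − θ₁ = -22.3°

-22.3°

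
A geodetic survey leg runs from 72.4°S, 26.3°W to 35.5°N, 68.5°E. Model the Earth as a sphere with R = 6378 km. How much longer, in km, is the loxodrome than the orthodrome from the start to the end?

Great circle: cos σ = sin φ₁ sin φ₂ + cos φ₁ cos φ₂ cos Δλ,  σ = 2.1823 rad → d_gc = 13918.9 km
Rhumb line: Δψ = +2.5291, q = Δφ/Δψ = 0.7446, d_rh = R√(Δφ²+q²Δλ²) = 14353.2 km
Excess = 14353.2 − 13918.9 = 434.3 ≈ 434 km

434 km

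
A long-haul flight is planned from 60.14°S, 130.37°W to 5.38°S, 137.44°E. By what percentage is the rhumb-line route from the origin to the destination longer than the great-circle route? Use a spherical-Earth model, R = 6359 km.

Great circle: σ = 1.5084 rad → d_gc = Rσ = 9591.8 km
Rhumb: Δφ = +0.9557, Δλ = -1.6090, Δψ = +1.2278, q = Δφ/Δψ = 0.7784 → d_rh = R√(Δφ²+q²Δλ²) = 10018.5 km
Excess = (10018.5 − 9591.8) / 9591.8 = 426.7 / 9591.8 = 4.449% ≈ 4.4%

4.4%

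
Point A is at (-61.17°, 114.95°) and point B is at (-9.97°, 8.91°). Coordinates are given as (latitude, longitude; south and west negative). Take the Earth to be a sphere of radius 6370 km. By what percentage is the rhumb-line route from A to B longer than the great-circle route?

Great circle: σ = 1.5503 rad → d_gc = Rσ = 9875.7 km
Rhumb: Δφ = +0.8936, Δλ = -1.8507, Δψ = +1.1836, q = Δφ/Δψ = 0.7550 → d_rh = R√(Δφ²+q²Δλ²) = 10565.0 km
Excess = (10565.0 − 9875.7) / 9875.7 = 689.3 / 9875.7 = 6.98% ≈ 7.0%

7.0%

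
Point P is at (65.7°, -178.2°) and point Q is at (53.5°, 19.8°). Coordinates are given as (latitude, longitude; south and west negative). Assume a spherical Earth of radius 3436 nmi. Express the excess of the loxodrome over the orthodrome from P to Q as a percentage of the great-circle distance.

Great circle: σ = 1.0474 rad → d_gc = Rσ = 3598.8 nmi
Rhumb: Δφ = -0.2129, Δλ = -2.8274, Δψ = -0.4263, q = Δφ/Δψ = 0.4994 → d_rh = R√(Δφ²+q²Δλ²) = 4907.0 nmi
Excess = (4907.0 − 3598.8) / 3598.8 = 1308.2 / 3598.8 = 36.351% ≈ 36.4%

36.4%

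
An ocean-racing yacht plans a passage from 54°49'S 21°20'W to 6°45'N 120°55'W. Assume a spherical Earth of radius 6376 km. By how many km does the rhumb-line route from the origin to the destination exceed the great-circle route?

389 km

Great circle: cos σ = sin φ₁ sin φ₂ + cos φ₁ cos φ₂ cos Δλ,  σ = 1.7633 rad → d_gc = 11242.9 km
Rhumb line: Δψ = +1.2668, q = Δφ/Δψ = 0.8483, d_rh = R√(Δφ²+q²Δλ²) = 11632.1 km
Excess = 11632.1 − 11242.9 = 389.2 ≈ 389 km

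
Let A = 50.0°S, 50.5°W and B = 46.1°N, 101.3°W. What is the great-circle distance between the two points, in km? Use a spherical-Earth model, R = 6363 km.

Haversine: a = sin²(Δφ/2)+cos φ₁ cos φ₂ sin²(Δλ/2) = 0.63514;  σ = 2·atan2(√a,√(1−a))
σ = 105.680° → d = Rσ = 6363·1.84447 = 11736 km

11736 km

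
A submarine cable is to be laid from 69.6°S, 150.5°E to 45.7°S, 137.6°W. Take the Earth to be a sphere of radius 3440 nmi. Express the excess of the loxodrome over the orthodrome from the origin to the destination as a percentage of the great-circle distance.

Great circle: σ = 0.7281 rad → d_gc = Rσ = 2504.7 nmi
Rhumb: Δφ = +0.4171, Δλ = +1.2549, Δψ = +0.8164, q = Δφ/Δψ = 0.5109 → d_rh = R√(Δφ²+q²Δλ²) = 2631.3 nmi
Excess = (2631.3 − 2504.7) / 2504.7 = 126.6 / 2504.7 = 5.054% ≈ 5.1%

5.1%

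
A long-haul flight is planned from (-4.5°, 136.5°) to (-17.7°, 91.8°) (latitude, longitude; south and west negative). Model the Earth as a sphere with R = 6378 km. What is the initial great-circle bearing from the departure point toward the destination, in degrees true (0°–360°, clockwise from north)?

249.5°

N = sin Δλ·cos φ₂ = -0.6701;  D = cos φ₁ sin φ₂ − sin φ₁ cos φ₂ cos Δλ = -0.2500
initial course = atan2(N, D) = 249.54°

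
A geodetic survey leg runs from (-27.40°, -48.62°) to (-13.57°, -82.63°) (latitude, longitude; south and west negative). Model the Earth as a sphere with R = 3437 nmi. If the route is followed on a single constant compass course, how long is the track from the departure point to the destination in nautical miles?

2078 nmi

Rhumb course C = atan2(Δλ, Δψ) with Δψ = ln[tan(π/4+φ₂/2)/tan(π/4+φ₁/2)] = +0.2585, Δλ = -0.5936 → C = 293.53°
d = R·|Δφ| / |cos C| = 3437·0.24138 / 0.39924 = 2078 nmi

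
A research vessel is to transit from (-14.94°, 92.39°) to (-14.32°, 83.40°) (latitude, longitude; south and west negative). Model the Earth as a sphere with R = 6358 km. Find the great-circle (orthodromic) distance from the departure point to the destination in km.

Haversine: a = sin²(Δφ/2)+cos φ₁ cos φ₂ sin²(Δλ/2) = 0.00578;  σ = 2·atan2(√a,√(1−a))
σ = 8.720° → d = Rσ = 6358·0.15219 = 968 km

968 km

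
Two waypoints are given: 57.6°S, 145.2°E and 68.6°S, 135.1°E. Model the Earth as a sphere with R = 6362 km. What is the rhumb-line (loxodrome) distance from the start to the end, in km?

Rhumb course C = atan2(Δλ, Δψ) with Δψ = ln[tan(π/4+φ₂/2)/tan(π/4+φ₁/2)] = -0.4302, Δλ = -0.1763 → C = 202.28°
d = R·|Δφ| / |cos C| = 6362·0.19199 / 0.92533 = 1320 km

1320 km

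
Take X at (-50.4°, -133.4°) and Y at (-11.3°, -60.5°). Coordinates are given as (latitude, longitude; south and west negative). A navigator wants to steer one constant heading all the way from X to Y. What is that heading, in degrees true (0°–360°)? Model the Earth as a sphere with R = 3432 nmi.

Δψ = ln[tan(π/4+φ₂/2)/tan(π/4+φ₁/2)] = +0.8231
Δλ = +1.2723 rad (taken the short way round)
course = atan2(Δλ, Δψ) = 57.10°

57.1°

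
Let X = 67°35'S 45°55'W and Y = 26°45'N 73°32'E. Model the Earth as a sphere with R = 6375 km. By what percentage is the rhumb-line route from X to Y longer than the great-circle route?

5.7%

Great circle: σ = 2.1938 rad → d_gc = Rσ = 13985.7 km
Rhumb: Δφ = +1.6464, Δλ = +2.0848, Δψ = +2.1035, q = Δφ/Δψ = 0.7827 → d_rh = R√(Δφ²+q²Δλ²) = 14777.6 km
Excess = (14777.6 − 13985.7) / 13985.7 = 791.9 / 13985.7 = 5.66% ≈ 5.7%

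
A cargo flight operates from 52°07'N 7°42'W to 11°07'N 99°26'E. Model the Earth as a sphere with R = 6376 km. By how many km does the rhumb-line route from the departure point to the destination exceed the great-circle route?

596 km

Great circle: cos σ = sin φ₁ sin φ₂ + cos φ₁ cos φ₂ cos Δλ,  σ = 1.5961 rad → d_gc = 10176.9 km
Rhumb line: Δψ = -0.8742, q = Δφ/Δψ = 0.8185, d_rh = R√(Δφ²+q²Δλ²) = 10772.6 km
Excess = 10772.6 − 10176.9 = 595.7 ≈ 596 km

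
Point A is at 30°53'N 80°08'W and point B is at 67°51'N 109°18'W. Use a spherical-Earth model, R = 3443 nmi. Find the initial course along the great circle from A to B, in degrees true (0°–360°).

θ = atan2( sin Δλ·cos φ₂ ,  cos φ₁ sin φ₂ − sin φ₁ cos φ₂ cos Δλ )
  = atan2(-0.1837, +0.6259) = 343.64°

343.6°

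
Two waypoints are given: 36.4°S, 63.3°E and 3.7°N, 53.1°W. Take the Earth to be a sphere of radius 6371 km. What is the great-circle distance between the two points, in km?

12598 km

Haversine: a = sin²(Δφ/2)+cos φ₁ cos φ₂ sin²(Δλ/2) = 0.69772;  σ = 2·atan2(√a,√(1−a))
σ = 113.293° → d = Rσ = 6371·1.97734 = 12598 km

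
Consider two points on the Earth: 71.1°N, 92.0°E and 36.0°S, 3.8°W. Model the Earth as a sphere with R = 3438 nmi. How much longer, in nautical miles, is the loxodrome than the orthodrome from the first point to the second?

225 nmi

Great circle: cos σ = sin φ₁ sin φ₂ + cos φ₁ cos φ₂ cos Δλ,  σ = 2.1927 rad → d_gc = 7538.5 nmi
Rhumb line: Δψ = -2.4674, q = Δφ/Δψ = 0.7576, d_rh = R√(Δφ²+q²Δλ²) = 7763.1 nmi
Excess = 7763.1 − 7538.5 = 224.6 ≈ 225 nmi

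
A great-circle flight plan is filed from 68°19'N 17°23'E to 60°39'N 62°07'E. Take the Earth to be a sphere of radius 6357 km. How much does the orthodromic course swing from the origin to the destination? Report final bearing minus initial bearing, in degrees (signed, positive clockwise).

+40.8°

Initial bearing θ₁ = atan2(sin Δλ cos φ₂, cos φ₁ sin φ₂ − sin φ₁ cos φ₂ cos Δλ) = 90.25°
Final bearing θ₂ = (initial bearing from the destination back to the start) + 180° = 131.08°
Δθ = θ₂ − θ₁ = +40.8°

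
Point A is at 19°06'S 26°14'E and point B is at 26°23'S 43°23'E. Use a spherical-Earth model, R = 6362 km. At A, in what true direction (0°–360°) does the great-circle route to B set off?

N = sin Δλ·cos φ₂ = +0.2642;  D = cos φ₁ sin φ₂ − sin φ₁ cos φ₂ cos Δλ = -0.1398
initial course = atan2(N, D) = 117.89°

117.9°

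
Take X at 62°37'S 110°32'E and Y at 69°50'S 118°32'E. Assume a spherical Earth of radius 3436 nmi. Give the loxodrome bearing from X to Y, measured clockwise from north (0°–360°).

156.1°

Meridional parts: M(φ₁)=-1.4121, M(φ₂)=-1.7269 → ΔM = -0.3148;  Δλ = +0.1396 rad
tan C = Δλ / ΔM = -0.4435 → C = 156.08°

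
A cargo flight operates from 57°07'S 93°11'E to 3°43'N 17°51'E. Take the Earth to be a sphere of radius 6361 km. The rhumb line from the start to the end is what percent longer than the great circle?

2.1%

Great circle: σ = 1.4880 rad → d_gc = Rσ = 9464.9 km
Rhumb: Δφ = +1.0617, Δλ = -1.3148, Δψ = +1.2853, q = Δφ/Δψ = 0.8260 → d_rh = R√(Δφ²+q²Δλ²) = 9661.4 km
Excess = (9661.4 − 9464.9) / 9464.9 = 196.5 / 9464.9 = 2.08% ≈ 2.1%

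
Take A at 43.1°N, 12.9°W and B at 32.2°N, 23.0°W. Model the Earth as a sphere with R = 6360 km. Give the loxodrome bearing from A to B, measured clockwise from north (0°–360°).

Δψ = ln[tan(π/4+φ₂/2)/tan(π/4+φ₁/2)] = -0.2411
Δλ = -0.1763 rad (taken the short way round)
course = atan2(Δλ, Δψ) = 216.17°

216.2°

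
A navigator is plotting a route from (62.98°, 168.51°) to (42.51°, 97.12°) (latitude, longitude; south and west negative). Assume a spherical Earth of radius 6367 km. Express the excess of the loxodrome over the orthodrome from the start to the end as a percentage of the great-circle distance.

Great circle: σ = 0.7830 rad → d_gc = Rσ = 4985.0 km
Rhumb: Δφ = -0.3573, Δλ = -1.2460, Δψ = -0.6048, q = Δφ/Δψ = 0.5907 → d_rh = R√(Δφ²+q²Δλ²) = 5209.0 km
Excess = (5209.0 − 4985.0) / 4985.0 = 224.0 / 4985.0 = 4.49% ≈ 4.5%

4.5%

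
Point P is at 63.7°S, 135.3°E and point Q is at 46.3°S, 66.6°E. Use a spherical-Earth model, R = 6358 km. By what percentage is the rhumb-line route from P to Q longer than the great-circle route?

Great circle: σ = 0.7085 rad → d_gc = Rσ = 4504.8 km
Rhumb: Δφ = +0.3037, Δλ = -1.1990, Δψ = +0.5402, q = Δφ/Δψ = 0.5622 → d_rh = R√(Δφ²+q²Δλ²) = 4700.7 km
Excess = (4700.7 − 4504.8) / 4504.8 = 195.9 / 4504.8 = 4.349% ≈ 4.3%

4.3%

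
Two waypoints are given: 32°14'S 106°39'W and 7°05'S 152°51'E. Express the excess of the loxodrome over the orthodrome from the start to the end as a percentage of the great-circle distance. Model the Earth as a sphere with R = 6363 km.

2.1%

Great circle: σ = 1.6581 rad → d_gc = Rσ = 10550.6 km
Rhumb: Δφ = +0.4390, Δλ = -1.7541, Δψ = +0.4709, q = Δφ/Δψ = 0.9322 → d_rh = R√(Δφ²+q²Δλ²) = 10772.2 km
Excess = (10772.2 − 10550.6) / 10550.6 = 221.6 / 10550.6 = 2.10% ≈ 2.1%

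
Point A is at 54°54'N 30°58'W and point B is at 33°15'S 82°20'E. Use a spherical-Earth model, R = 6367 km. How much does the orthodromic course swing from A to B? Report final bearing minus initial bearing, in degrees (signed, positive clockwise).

+43.3°

At departure: θ₁ = atan2(sin Δλ cos φ₂, cos φ₁ sin φ₂ − sin φ₁ cos φ₂ cos Δλ) = 93.33°
At arrival: θ₂ = atan2(sin Δλ cos φ₁, −cos φ₂ sin φ₁ + sin φ₂ cos φ₁ cos Δλ) = 136.65°
Δθ = θ₂ − θ₁ = +43.3°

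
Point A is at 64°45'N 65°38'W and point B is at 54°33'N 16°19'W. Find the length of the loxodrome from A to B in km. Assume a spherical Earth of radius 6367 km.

Rhumb course C = atan2(Δλ, Δψ) with Δψ = ln[tan(π/4+φ₂/2)/tan(π/4+φ₁/2)] = -0.3556, Δλ = +0.8607 → C = 112.44°
d = R·|Δφ| / |cos C| = 6367·0.17802 / 0.38179 = 2969 km

2969 km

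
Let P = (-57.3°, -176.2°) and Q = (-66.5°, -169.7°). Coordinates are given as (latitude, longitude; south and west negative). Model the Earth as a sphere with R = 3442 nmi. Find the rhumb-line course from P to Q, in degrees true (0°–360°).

Meridional parts: M(φ₁)=-1.2263, M(φ₂)=-1.5702 → ΔM = -0.3439;  Δλ = +0.1134 rad
tan C = Δλ / ΔM = -0.3299 → C = 161.74°

161.7°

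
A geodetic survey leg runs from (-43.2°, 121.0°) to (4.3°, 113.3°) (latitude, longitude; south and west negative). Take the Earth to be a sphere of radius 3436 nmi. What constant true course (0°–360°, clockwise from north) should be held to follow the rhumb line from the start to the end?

Δψ = ln[tan(π/4+φ₂/2)/tan(π/4+φ₁/2)] = +0.9127
Δλ = -0.1344 rad (taken the short way round)
course = atan2(Δλ, Δψ) = 351.62°

351.6°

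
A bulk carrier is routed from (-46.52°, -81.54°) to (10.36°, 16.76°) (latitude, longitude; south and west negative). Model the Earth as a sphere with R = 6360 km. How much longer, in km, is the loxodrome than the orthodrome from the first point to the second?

234 km

Great circle: cos σ = sin φ₁ sin φ₂ + cos φ₁ cos φ₂ cos Δλ,  σ = 1.8010 rad → d_gc = 11454.5 km
Rhumb line: Δψ = +1.1012, q = Δφ/Δψ = 0.9015, d_rh = R√(Δφ²+q²Δλ²) = 11688.8 km
Excess = 11688.8 − 11454.5 = 234.3 ≈ 234 km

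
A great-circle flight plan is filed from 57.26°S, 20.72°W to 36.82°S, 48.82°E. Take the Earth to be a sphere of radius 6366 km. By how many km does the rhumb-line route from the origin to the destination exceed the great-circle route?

Great circle: cos σ = sin φ₁ sin φ₂ + cos φ₁ cos φ₂ cos Δλ,  σ = 0.8560 rad → d_gc = 5449.6 km
Rhumb line: Δψ = +0.5330, q = Δφ/Δψ = 0.6693, d_rh = R√(Δφ²+q²Δλ²) = 5648.3 km
Excess = 5648.3 − 5449.6 = 198.7 ≈ 199 km

199 km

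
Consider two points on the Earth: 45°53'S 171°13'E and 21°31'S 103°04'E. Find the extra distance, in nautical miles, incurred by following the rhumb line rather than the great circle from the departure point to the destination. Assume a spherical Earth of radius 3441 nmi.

75 nmi

Great circle: cos σ = sin φ₁ sin φ₂ + cos φ₁ cos φ₂ cos Δλ,  σ = 1.0422 rad → d_gc = 3586.1 nmi
Rhumb line: Δψ = +0.5187, q = Δφ/Δψ = 0.8200, d_rh = R√(Δφ²+q²Δλ²) = 3661.2 nmi
Excess = 3661.2 − 3586.1 = 75.1 ≈ 75 nmi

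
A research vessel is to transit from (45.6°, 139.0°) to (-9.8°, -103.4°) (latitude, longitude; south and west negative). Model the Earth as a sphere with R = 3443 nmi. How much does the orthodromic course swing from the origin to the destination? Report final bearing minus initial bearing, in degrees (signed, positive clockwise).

Initial bearing θ₁ = atan2(sin Δλ cos φ₂, cos φ₁ sin φ₂ − sin φ₁ cos φ₂ cos Δλ) = 76.66°
Final bearing θ₂ = (initial bearing from the destination back to the start) + 180° = 136.30°
Δθ = θ₂ − θ₁ = +59.6°

+59.6°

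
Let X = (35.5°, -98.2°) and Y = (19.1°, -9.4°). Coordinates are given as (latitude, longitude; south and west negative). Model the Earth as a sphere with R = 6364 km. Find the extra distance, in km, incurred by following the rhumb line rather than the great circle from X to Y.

232 km

Great circle: cos σ = sin φ₁ sin φ₂ + cos φ₁ cos φ₂ cos Δλ,  σ = 1.3632 rad → d_gc = 8675.3 km
Rhumb line: Δψ = -0.3238, q = Δφ/Δψ = 0.8839, d_rh = R√(Δφ²+q²Δλ²) = 8906.9 km
Excess = 8906.9 − 8675.3 = 231.6 ≈ 232 km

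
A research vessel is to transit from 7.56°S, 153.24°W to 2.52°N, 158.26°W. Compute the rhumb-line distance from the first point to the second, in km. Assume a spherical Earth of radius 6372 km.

Δψ = ln[tan(π/4+φ₂/2)/tan(π/4+φ₁/2)] = +0.1763;  Δφ = +0.1759 rad,  Δλ = -0.0876 rad
q = Δφ/Δψ = 0.9977
d = R·√(Δφ² + q²Δλ²) = 6372·0.19645 = 1252 km

1252 km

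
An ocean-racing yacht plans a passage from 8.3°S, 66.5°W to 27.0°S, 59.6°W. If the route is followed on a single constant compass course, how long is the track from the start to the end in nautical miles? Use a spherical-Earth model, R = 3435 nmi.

1188 nmi

Δψ = ln[tan(π/4+φ₂/2)/tan(π/4+φ₁/2)] = -0.3443;  Δφ = -0.3264 rad,  Δλ = +0.1204 rad
q = Δφ/Δψ = 0.9478
d = R·√(Δφ² + q²Δλ²) = 3435·0.34576 = 1188 nmi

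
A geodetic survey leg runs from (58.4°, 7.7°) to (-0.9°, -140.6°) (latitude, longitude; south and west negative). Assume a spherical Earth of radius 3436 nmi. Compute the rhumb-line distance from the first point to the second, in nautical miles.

8032 nmi

Δψ = ln[tan(π/4+φ₂/2)/tan(π/4+φ₁/2)] = -1.2781;  Δφ = -1.0350 rad,  Δλ = -2.5883 rad
q = Δφ/Δψ = 0.8098
d = R·√(Δφ² + q²Δλ²) = 3436·2.33756 = 8032 nmi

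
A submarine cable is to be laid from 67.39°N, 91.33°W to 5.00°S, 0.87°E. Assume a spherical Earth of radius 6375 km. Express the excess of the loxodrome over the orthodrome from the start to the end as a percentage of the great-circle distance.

4.5%

Great circle: σ = 1.6661 rad → d_gc = Rσ = 10621.4 km
Rhumb: Δφ = -1.2634, Δλ = +1.6092, Δψ = -1.6973, q = Δφ/Δψ = 0.7444 → d_rh = R√(Δφ²+q²Δλ²) = 11099.1 km
Excess = (11099.1 − 10621.4) / 10621.4 = 477.7 / 10621.4 = 4.50% ≈ 4.5%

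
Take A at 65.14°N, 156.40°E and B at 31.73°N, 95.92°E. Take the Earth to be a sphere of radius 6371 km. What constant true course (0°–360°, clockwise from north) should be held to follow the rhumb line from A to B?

Δψ = ln[tan(π/4+φ₂/2)/tan(π/4+φ₁/2)] = -0.9278
Δλ = -1.0556 rad (taken the short way round)
course = atan2(Δλ, Δψ) = 228.69°

228.7°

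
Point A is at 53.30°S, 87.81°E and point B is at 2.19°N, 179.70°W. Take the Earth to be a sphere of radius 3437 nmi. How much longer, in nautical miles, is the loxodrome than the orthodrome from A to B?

171 nmi

Great circle: cos σ = sin φ₁ sin φ₂ + cos φ₁ cos φ₂ cos Δλ,  σ = 1.6274 rad → d_gc = 5593.4 nmi
Rhumb line: Δψ = +1.1418, q = Δφ/Δψ = 0.8482, d_rh = R√(Δφ²+q²Δλ²) = 5764.3 nmi
Excess = 5764.3 − 5593.4 = 170.9 ≈ 171 nmi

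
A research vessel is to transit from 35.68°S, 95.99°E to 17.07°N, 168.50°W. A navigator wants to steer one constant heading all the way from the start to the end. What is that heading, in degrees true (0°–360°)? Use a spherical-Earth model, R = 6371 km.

Δψ = ln[tan(π/4+φ₂/2)/tan(π/4+φ₁/2)] = +0.9698
Δλ = +1.6670 rad (taken the short way round)
course = atan2(Δλ, Δψ) = 59.81°

59.8°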